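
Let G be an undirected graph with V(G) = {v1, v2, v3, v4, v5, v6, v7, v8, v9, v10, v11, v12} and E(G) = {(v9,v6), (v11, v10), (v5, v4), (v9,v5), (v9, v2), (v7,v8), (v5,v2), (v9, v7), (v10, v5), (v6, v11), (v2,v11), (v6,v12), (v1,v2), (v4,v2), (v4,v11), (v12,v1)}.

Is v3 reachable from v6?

No

Explore from v6.
Distance 1: reach v9, v11, v12.
Distance 2: reach v1, v2, v4, v5, v7, v10.
Distance 3: reach v8.
The search is exhausted without reaching v3; it lies in a different component.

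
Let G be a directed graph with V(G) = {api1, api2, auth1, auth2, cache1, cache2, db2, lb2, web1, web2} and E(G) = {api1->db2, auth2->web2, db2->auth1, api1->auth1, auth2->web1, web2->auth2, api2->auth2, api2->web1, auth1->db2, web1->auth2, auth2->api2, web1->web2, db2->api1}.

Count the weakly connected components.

From api1: component {api1, auth1, db2}.
From api2: component {api2, auth2, web1, web2}.
From cache1: component {cache1}.
From cache2: component {cache2}.
From lb2: component {lb2}.
That's 5 components.

5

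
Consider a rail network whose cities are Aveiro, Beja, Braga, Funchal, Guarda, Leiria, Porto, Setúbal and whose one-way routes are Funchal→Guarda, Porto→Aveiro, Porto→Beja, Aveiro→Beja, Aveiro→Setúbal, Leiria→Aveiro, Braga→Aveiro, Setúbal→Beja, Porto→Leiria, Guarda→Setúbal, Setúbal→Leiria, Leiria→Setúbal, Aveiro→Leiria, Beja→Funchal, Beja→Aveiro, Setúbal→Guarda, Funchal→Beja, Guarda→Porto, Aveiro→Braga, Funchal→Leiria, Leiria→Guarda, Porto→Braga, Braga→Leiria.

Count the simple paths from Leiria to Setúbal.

7

Leiria→Aveiro→Beja→Funchal→Guarda→Setúbal
Leiria→Aveiro→Setúbal
Leiria→Guarda→Porto→Aveiro→Setúbal
Leiria→Guarda→Porto→Beja→Aveiro→Setúbal
Leiria→Guarda→Porto→Braga→Aveiro→Setúbal
Leiria→Guarda→Setúbal
Leiria→Setúbal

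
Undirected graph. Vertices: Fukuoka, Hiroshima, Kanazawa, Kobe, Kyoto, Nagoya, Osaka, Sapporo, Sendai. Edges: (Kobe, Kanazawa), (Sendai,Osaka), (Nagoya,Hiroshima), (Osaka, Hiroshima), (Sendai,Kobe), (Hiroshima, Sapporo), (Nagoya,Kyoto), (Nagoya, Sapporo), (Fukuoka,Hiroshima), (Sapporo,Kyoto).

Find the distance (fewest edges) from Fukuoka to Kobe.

Distance 0: Fukuoka.
Distance 1: Hiroshima.
Distance 2: Nagoya, Osaka, Sapporo.
Distance 3: Kyoto, Sendai.
Distance 4: Kobe — contains Kobe.

4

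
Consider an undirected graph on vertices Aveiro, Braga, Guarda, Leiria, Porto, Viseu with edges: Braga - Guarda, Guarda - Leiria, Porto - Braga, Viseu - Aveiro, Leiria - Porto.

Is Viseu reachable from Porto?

No

Explore from Porto.
Distance 1: reach Braga, Leiria.
Distance 2: reach Guarda.
The search is exhausted without reaching Viseu; it lies in a different component.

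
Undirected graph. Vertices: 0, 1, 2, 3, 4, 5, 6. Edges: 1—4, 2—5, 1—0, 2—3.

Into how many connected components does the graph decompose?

From 0: component {0, 1, 4}.
From 2: component {2, 3, 5}.
From 6: component {6}.
That's 3 components.

3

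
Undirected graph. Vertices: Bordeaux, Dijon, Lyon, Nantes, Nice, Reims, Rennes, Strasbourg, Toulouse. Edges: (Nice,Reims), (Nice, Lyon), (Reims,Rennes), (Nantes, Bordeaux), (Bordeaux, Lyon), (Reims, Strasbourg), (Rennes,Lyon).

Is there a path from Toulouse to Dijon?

No

Toulouse has no edges, so nothing is reachable from it.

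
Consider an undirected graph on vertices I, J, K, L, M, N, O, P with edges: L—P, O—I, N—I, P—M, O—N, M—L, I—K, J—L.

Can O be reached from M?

No

Explore from M.
Distance 1: reach L, P.
Distance 2: reach J.
The search is exhausted without reaching O; it lies in a different component.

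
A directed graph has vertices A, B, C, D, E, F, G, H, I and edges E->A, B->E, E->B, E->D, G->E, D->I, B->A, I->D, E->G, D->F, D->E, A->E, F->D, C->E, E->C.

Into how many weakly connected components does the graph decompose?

2

From A: component {A, B, C, D, E, F, G, I}.
From H: component {H}.
That's 2 components.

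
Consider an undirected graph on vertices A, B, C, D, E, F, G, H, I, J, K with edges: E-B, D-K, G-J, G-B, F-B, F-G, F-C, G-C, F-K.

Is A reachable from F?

Explore from F.
Distance 1: reach B, C, G, K.
Distance 2: reach D, E, J.
The search is exhausted without reaching A; it lies in a different component.

No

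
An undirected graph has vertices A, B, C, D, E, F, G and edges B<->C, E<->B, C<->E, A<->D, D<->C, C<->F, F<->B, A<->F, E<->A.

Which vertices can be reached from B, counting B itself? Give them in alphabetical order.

A, B, C, D, E, F

Start at B.
Its neighbours: C, E, F.
Then their neighbours: A, D.
Nothing further is reachable.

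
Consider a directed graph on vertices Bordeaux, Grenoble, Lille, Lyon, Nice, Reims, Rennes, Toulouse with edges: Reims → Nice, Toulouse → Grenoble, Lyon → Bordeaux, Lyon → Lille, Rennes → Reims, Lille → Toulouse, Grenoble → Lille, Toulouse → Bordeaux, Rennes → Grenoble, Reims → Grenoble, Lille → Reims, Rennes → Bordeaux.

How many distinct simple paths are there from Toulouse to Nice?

Toulouse→Grenoble→Lille→Reims→Nice

1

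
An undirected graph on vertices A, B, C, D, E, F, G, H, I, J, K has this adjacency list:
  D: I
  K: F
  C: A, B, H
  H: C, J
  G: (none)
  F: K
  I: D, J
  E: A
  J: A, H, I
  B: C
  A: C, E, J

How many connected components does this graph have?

From A: component {A, B, C, D, E, H, I, J}.
From F: component {F, K}.
From G: component {G}.
That's 3 components.

3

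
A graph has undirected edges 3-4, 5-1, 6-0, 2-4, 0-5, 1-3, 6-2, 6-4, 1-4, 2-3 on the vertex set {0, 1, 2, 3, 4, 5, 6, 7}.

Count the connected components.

From 0: component {0, 1, 2, 3, 4, 5, 6}.
From 7: component {7}.
That's 2 components.

2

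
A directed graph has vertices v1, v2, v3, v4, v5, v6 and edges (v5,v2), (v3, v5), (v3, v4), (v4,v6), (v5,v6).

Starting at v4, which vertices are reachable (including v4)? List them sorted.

v4, v6

Start at v4.
Its neighbours: v6.
Nothing further is reachable.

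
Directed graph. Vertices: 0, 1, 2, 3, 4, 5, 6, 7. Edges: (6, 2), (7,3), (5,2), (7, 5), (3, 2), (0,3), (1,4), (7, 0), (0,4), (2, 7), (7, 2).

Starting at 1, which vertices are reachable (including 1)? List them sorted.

1, 4

Start at 1.
Its neighbours: 4.
Nothing further is reachable.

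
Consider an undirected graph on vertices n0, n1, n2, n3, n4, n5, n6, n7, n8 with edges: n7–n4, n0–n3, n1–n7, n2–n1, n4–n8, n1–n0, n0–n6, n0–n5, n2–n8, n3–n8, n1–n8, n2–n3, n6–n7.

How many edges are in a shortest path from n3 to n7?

Distance 0: n3.
Distance 1: n0, n2, n8.
Distance 2: n1, n4, n5, n6.
Distance 3: n7 — contains n7.

3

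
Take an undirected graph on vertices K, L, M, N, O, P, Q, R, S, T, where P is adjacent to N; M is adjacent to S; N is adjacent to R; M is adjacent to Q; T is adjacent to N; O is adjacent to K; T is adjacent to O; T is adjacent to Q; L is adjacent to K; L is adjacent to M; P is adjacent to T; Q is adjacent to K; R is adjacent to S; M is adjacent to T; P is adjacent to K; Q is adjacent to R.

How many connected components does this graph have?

From K: component {K, L, M, N, O, P, Q, R, S, T}.
That's 1 component.

1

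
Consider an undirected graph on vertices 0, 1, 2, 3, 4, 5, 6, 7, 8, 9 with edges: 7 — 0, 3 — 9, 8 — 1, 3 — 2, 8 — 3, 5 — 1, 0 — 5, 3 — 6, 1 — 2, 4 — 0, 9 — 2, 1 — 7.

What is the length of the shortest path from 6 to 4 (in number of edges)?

6

Distance 0: 6.
Distance 1: 3.
Distance 2: 2, 8, 9.
Distance 3: 1.
Distance 4: 5, 7.
Distance 5: 0.
Distance 6: 4 — contains 4.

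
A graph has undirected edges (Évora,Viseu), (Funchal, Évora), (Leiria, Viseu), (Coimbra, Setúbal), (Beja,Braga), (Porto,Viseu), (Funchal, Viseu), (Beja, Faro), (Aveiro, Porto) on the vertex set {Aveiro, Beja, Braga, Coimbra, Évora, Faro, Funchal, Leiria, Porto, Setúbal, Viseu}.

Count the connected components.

3

From Aveiro: component {Aveiro, Évora, Funchal, Leiria, Porto, Viseu}.
From Beja: component {Beja, Braga, Faro}.
From Coimbra: component {Coimbra, Setúbal}.
That's 3 components.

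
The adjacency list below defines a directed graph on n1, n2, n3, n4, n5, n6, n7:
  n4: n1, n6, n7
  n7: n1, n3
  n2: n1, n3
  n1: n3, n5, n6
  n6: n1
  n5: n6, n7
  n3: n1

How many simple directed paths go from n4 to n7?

n4→n1→n5→n7
n4→n6→n1→n5→n7
n4→n7

3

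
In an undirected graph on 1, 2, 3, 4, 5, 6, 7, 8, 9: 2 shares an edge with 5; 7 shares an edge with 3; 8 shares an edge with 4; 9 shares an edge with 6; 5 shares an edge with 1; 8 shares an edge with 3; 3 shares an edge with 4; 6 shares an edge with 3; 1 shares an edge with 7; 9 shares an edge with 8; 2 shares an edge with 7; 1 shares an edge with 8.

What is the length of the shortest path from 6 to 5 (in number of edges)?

4

Distance 0: 6.
Distance 1: 3, 9.
Distance 2: 4, 7, 8.
Distance 3: 1, 2.
Distance 4: 5 — contains 5.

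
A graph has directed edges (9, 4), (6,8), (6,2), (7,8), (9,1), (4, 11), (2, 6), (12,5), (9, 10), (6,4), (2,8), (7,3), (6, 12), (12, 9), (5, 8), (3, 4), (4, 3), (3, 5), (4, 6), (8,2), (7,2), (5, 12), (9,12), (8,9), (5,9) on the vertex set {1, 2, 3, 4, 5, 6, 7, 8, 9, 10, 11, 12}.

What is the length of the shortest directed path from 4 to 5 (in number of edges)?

2

Distance 0: 4.
Distance 1: 3, 6, 11.
Distance 2: 2, 5, 8, 12 — contains 5.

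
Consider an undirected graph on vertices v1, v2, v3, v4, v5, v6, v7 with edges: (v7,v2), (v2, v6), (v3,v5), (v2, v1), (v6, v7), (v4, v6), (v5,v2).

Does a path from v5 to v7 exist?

Yes

Explore from v5.
Distance 1: reach v2, v3.
Distance 2: reach v1, v6, v7.
Found v7.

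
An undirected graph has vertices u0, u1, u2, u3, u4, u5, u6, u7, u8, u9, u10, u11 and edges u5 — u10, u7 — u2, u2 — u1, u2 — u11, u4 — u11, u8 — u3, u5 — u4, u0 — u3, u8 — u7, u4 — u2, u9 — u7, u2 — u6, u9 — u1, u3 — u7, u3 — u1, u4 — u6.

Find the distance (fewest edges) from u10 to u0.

Distance 0: u10.
Distance 1: u5.
Distance 2: u4.
Distance 3: u2, u6, u11.
Distance 4: u1, u7.
Distance 5: u3, u8, u9.
Distance 6: u0 — contains u0.

6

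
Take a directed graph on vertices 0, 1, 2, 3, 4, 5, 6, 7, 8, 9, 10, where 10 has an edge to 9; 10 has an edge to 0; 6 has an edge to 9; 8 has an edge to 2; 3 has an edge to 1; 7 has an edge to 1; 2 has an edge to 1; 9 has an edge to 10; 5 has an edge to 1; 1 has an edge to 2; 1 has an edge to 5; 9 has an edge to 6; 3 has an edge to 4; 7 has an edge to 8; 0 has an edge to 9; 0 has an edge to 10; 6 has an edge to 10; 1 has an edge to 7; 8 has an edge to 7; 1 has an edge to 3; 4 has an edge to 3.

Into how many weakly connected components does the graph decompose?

2

From 0: component {0, 6, 9, 10}.
From 1: component {1, 2, 3, 4, 5, 7, 8}.
That's 2 components.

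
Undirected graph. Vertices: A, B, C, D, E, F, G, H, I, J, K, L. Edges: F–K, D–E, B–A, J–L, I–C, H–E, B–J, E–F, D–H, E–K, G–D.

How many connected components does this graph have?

3

From A: component {A, B, J, L}.
From C: component {C, I}.
From D: component {D, E, F, G, H, K}.
That's 3 components.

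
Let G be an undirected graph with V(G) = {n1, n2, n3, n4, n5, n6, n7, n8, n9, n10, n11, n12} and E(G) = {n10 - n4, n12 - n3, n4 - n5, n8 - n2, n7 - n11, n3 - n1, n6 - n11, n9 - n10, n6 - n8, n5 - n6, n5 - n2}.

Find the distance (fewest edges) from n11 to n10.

Distance 0: n11.
Distance 1: n6, n7.
Distance 2: n5, n8.
Distance 3: n2, n4.
Distance 4: n10 — contains n10.

4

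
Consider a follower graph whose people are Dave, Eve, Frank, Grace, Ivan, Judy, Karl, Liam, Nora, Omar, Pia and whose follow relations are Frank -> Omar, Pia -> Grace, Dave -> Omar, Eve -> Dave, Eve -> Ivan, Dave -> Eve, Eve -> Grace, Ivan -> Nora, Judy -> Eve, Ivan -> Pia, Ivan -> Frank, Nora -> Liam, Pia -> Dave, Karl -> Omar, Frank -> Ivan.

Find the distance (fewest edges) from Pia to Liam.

5

Distance 0: Pia.
Distance 1: Dave, Grace.
Distance 2: Eve, Omar.
Distance 3: Ivan.
Distance 4: Frank, Nora.
Distance 5: Liam — contains Liam.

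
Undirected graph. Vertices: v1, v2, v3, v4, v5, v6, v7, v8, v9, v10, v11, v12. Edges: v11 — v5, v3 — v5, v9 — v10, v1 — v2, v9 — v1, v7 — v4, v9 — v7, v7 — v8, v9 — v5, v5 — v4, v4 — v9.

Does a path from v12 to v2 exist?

No

v12 has no edges, so nothing is reachable from it.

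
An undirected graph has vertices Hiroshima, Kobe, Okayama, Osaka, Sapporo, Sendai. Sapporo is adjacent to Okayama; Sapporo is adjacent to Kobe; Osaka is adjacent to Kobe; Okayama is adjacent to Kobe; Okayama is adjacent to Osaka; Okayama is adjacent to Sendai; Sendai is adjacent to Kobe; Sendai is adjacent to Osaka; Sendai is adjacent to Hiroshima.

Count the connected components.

1

From Hiroshima: component {Hiroshima, Kobe, Okayama, Osaka, Sapporo, Sendai}.
That's 1 component.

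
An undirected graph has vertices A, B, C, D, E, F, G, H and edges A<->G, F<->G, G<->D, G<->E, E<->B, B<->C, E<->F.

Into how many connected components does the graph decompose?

From A: component {A, B, C, D, E, F, G}.
From H: component {H}.
That's 2 components.

2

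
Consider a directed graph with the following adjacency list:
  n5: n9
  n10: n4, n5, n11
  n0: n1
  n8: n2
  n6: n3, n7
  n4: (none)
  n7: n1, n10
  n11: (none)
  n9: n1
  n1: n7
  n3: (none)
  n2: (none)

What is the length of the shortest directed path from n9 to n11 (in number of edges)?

Distance 0: n9.
Distance 1: n1.
Distance 2: n7.
Distance 3: n10.
Distance 4: n4, n5, n11 — contains n11.

4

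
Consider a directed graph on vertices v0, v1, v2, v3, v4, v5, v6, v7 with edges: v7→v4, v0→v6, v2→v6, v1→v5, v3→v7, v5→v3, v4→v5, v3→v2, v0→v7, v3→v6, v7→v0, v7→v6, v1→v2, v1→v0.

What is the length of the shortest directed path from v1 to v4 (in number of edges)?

3

Distance 0: v1.
Distance 1: v0, v2, v5.
Distance 2: v3, v6, v7.
Distance 3: v4 — contains v4.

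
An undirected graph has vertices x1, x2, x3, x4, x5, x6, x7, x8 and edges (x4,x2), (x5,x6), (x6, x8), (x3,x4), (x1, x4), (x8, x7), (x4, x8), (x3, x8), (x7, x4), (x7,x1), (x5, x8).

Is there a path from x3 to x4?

Yes

Explore from x3.
Distance 1: reach x4, x8.
Found x4.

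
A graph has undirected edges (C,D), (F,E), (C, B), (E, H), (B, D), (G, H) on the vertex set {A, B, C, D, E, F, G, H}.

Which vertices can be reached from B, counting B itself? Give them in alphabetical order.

Start at B.
Its neighbours: C, D.
Nothing further is reachable.

B, C, D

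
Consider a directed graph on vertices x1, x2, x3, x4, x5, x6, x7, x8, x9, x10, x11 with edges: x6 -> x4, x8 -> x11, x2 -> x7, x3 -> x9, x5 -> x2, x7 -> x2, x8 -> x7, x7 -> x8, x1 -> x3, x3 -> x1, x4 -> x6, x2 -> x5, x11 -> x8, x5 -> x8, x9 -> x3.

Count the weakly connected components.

From x1: component {x1, x3, x9}.
From x2: component {x2, x5, x7, x8, x11}.
From x4: component {x4, x6}.
From x10: component {x10}.
That's 4 components.

4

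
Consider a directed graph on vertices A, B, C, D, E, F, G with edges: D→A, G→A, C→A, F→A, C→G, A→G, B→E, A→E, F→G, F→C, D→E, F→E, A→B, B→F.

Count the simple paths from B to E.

6

B→E
B→F→A→E
B→F→C→A→E
B→F→C→G→A→E
B→F→E
B→F→G→A→E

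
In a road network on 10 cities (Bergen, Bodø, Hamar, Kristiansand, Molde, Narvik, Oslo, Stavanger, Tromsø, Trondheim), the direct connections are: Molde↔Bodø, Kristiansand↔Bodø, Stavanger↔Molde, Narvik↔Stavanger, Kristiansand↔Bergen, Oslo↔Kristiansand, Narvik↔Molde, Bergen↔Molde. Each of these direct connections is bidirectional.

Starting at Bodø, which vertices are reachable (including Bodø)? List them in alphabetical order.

Bergen, Bodø, Kristiansand, Molde, Narvik, Oslo, Stavanger

Start at Bodø.
Its neighbours: Kristiansand, Molde.
Then their neighbours: Bergen, Narvik, Oslo, Stavanger.
Nothing further is reachable.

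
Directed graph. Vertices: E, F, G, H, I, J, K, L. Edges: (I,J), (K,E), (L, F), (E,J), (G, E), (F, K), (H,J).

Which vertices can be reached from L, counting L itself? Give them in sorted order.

Start at L.
Its neighbours: F.
Then their neighbours: K.
Then next layer: E.
Then next layer: J.
Nothing further is reachable.

E, F, J, K, L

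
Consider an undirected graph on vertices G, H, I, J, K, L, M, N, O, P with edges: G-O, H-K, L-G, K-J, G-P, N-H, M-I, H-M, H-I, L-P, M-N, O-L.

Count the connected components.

From G: component {G, L, O, P}.
From H: component {H, I, J, K, M, N}.
That's 2 components.

2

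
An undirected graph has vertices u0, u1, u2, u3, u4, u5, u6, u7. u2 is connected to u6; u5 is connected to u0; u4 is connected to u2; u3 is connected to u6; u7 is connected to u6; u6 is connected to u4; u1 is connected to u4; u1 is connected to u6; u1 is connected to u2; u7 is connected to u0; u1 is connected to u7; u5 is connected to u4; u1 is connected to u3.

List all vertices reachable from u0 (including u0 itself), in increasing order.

u0, u1, u2, u3, u4, u5, u6, u7

Start at u0.
Its neighbours: u5, u7.
Then their neighbours: u1, u4, u6.
Then next layer: u2, u3.
Every vertex is now reached.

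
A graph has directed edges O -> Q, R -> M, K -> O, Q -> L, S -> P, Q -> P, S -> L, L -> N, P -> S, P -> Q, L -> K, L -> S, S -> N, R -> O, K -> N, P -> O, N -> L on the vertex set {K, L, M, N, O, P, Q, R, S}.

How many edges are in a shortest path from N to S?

Distance 0: N.
Distance 1: L.
Distance 2: K, S — contains S.

2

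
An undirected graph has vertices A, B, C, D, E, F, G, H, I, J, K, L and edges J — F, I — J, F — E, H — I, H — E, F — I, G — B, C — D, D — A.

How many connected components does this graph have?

5

From A: component {A, C, D}.
From B: component {B, G}.
From E: component {E, F, H, I, J}.
From K: component {K}.
From L: component {L}.
That's 5 components.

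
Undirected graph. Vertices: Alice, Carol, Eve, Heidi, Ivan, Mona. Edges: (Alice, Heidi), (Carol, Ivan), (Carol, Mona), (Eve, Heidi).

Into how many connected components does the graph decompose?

From Alice: component {Alice, Eve, Heidi}.
From Carol: component {Carol, Ivan, Mona}.
That's 2 components.

2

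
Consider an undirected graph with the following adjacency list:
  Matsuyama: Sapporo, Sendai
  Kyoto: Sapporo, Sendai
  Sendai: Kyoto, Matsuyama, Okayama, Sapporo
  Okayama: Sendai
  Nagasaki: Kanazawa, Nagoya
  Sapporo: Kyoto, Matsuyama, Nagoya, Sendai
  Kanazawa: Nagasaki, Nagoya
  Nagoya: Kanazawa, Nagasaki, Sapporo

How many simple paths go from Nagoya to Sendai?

3

Nagoya–Sapporo–Kyoto–Sendai
Nagoya–Sapporo–Matsuyama–Sendai
Nagoya–Sapporo–Sendai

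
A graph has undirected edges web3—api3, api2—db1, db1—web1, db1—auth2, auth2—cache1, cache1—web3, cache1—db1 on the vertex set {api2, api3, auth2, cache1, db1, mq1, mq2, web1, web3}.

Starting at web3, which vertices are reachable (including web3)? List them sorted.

Start at web3.
Its neighbours: api3, cache1.
Then their neighbours: auth2, db1.
Then next layer: api2, web1.
Nothing further is reachable.

api2, api3, auth2, cache1, db1, web1, web3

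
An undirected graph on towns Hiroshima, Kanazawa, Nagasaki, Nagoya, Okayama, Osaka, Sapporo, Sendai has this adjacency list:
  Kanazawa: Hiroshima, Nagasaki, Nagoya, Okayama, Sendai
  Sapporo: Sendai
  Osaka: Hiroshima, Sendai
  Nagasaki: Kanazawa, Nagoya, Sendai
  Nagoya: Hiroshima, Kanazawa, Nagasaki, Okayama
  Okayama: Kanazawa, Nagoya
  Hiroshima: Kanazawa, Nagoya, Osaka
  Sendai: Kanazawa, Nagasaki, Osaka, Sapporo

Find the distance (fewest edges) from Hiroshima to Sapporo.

3

Distance 0: Hiroshima.
Distance 1: Kanazawa, Nagoya, Osaka.
Distance 2: Nagasaki, Okayama, Sendai.
Distance 3: Sapporo — contains Sapporo.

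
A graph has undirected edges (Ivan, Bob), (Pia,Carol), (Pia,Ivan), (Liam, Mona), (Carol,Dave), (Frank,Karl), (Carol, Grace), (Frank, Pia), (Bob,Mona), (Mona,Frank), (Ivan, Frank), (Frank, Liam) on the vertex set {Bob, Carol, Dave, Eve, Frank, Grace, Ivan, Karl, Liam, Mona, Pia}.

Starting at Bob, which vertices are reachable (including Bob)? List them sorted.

Bob, Carol, Dave, Frank, Grace, Ivan, Karl, Liam, Mona, Pia

Start at Bob.
Its neighbours: Ivan, Mona.
Then their neighbours: Frank, Liam, Pia.
Then next layer: Carol, Karl.
Then next layer: Dave, Grace.
Nothing further is reachable.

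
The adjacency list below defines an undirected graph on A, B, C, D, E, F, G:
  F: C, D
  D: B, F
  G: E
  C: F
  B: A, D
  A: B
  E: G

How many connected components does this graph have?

From A: component {A, B, C, D, F}.
From E: component {E, G}.
That's 2 components.

2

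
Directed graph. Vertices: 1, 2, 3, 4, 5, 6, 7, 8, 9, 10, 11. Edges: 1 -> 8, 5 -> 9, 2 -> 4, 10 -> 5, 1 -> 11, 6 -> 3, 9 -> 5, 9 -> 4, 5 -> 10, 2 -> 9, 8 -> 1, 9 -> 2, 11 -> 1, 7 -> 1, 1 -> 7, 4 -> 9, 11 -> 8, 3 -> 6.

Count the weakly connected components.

3

From 1: component {1, 7, 8, 11}.
From 2: component {2, 4, 5, 9, 10}.
From 3: component {3, 6}.
That's 3 components.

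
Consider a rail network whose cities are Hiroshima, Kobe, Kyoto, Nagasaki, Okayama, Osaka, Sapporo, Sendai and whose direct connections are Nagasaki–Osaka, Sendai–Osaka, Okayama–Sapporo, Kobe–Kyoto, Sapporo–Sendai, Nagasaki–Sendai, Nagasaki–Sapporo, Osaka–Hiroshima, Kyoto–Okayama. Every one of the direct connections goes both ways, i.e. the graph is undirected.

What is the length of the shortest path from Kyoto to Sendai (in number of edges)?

3

Distance 0: Kyoto.
Distance 1: Kobe, Okayama.
Distance 2: Sapporo.
Distance 3: Nagasaki, Sendai — contains Sendai.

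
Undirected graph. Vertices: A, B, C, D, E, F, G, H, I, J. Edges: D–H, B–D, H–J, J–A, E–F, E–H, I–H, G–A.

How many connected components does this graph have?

2

From A: component {A, B, D, E, F, G, H, I, J}.
From C: component {C}.
That's 2 components.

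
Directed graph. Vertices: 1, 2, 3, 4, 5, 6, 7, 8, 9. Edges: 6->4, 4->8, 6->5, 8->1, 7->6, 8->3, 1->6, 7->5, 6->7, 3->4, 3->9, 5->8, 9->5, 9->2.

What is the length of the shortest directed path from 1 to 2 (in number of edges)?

6

Distance 0: 1.
Distance 1: 6.
Distance 2: 4, 5, 7.
Distance 3: 8.
Distance 4: 3.
Distance 5: 9.
Distance 6: 2 — contains 2.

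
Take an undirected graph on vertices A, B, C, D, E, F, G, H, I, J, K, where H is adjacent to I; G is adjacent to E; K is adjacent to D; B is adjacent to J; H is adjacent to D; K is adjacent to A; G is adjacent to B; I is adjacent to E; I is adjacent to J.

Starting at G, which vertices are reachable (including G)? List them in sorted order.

Start at G.
Its neighbours: B, E.
Then their neighbours: I, J.
Then next layer: H.
Then next layer: D.
Then next layer: K.
Then next layer: A.
Nothing further is reachable.

A, B, D, E, G, H, I, J, K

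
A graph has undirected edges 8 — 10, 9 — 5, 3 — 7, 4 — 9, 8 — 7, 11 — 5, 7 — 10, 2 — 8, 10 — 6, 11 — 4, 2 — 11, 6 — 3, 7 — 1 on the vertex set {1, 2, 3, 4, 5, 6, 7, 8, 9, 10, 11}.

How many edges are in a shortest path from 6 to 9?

6

Distance 0: 6.
Distance 1: 3, 10.
Distance 2: 7, 8.
Distance 3: 1, 2.
Distance 4: 11.
Distance 5: 4, 5.
Distance 6: 9 — contains 9.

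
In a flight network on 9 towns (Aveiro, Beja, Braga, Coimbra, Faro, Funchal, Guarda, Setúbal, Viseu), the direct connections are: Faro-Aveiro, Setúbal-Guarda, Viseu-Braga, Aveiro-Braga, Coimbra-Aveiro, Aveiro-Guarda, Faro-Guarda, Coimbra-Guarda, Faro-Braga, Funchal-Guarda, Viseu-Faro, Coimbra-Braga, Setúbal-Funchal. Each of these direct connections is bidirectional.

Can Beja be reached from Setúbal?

No

Explore from Setúbal.
Distance 1: reach Funchal, Guarda.
Distance 2: reach Aveiro, Coimbra, Faro.
Distance 3: reach Braga, Viseu.
The search is exhausted without reaching Beja; it lies in a different component.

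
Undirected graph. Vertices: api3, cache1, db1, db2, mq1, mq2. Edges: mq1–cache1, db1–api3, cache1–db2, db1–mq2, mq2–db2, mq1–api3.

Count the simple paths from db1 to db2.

2

db1–api3–mq1–cache1–db2
db1–mq2–db2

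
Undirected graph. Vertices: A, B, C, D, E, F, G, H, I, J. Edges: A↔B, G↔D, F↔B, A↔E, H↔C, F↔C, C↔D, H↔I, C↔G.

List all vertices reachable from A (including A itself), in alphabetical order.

Start at A.
Its neighbours: B, E.
Then their neighbours: F.
Then next layer: C.
Then next layer: D, G, H.
Then next layer: I.
Nothing further is reachable.

A, B, C, D, E, F, G, H, I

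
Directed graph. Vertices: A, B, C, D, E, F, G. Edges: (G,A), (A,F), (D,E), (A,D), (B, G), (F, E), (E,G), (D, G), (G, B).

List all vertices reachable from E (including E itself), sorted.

Start at E.
Its neighbours: G.
Then their neighbours: A, B.
Then next layer: D, F.
Nothing further is reachable.

A, B, D, E, F, G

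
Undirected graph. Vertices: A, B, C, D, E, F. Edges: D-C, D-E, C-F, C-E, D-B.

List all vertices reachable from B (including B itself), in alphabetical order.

Start at B.
Its neighbours: D.
Then their neighbours: C, E.
Then next layer: F.
Nothing further is reachable.

B, C, D, E, F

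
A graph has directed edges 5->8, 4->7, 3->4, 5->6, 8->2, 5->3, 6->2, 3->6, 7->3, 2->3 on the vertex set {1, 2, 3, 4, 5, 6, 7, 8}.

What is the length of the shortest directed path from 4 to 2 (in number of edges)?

4

Distance 0: 4.
Distance 1: 7.
Distance 2: 3.
Distance 3: 6.
Distance 4: 2 — contains 2.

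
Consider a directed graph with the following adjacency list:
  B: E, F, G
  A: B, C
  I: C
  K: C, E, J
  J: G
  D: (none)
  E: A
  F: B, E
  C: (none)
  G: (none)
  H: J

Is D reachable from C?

C has no outgoing edges, so nothing is reachable from it.

No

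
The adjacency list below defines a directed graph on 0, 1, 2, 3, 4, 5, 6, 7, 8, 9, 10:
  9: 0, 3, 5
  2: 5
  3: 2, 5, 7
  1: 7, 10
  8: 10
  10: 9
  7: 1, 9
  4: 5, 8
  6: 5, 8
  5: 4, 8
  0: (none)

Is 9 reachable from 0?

0 has no outgoing edges, so nothing is reachable from it.

No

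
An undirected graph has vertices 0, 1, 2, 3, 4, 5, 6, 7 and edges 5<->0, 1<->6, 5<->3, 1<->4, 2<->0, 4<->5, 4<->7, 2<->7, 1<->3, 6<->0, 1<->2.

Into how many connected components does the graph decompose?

1

From 0: component {0, 1, 2, 3, 4, 5, 6, 7}.
That's 1 component.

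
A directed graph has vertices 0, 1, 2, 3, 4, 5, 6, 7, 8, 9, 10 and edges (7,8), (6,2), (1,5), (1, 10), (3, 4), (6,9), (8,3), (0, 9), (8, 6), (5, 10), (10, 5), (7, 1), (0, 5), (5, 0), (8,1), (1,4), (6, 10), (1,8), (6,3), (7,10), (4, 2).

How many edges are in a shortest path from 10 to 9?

3

Distance 0: 10.
Distance 1: 5.
Distance 2: 0.
Distance 3: 9 — contains 9.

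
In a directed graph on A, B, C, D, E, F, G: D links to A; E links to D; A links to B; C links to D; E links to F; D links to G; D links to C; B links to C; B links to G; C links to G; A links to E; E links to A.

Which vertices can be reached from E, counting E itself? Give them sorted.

A, B, C, D, E, F, G

Start at E.
Its neighbours: A, D, F.
Then their neighbours: B, C, G.
Every vertex is now reached.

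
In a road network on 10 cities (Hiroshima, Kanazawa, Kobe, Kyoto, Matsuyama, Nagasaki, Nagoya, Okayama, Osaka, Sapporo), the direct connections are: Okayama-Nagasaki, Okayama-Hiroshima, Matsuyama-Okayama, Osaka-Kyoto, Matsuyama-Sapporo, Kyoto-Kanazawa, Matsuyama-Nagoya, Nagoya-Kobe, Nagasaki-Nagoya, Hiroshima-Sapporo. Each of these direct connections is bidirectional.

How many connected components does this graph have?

2

From Hiroshima: component {Hiroshima, Kobe, Matsuyama, Nagasaki, Nagoya, Okayama, Sapporo}.
From Kanazawa: component {Kanazawa, Kyoto, Osaka}.
That's 2 components.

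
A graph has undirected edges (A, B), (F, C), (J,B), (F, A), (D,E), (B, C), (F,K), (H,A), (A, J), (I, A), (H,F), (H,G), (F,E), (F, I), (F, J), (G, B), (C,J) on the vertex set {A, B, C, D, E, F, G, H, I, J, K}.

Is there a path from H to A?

Explore from H.
Distance 1: reach A, F, G.
Found A.

Yes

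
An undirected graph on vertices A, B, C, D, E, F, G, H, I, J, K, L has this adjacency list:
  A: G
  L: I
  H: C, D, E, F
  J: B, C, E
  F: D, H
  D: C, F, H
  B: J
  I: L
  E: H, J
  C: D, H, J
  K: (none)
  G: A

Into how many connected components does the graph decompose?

4

From A: component {A, G}.
From B: component {B, C, D, E, F, H, J}.
From I: component {I, L}.
From K: component {K}.
That's 4 components.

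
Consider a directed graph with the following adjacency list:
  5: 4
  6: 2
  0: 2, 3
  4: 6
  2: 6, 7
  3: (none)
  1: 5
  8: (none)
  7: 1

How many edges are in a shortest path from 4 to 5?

Distance 0: 4.
Distance 1: 6.
Distance 2: 2.
Distance 3: 7.
Distance 4: 1.
Distance 5: 5 — contains 5.

5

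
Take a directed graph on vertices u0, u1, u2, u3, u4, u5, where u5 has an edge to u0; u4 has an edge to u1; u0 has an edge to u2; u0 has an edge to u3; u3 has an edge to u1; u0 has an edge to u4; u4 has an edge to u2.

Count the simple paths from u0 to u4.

u0→u4

1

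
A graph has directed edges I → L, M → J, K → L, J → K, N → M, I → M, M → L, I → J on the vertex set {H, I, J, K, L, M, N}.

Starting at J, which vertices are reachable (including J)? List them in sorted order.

J, K, L

Start at J.
Its neighbours: K.
Then their neighbours: L.
Nothing further is reachable.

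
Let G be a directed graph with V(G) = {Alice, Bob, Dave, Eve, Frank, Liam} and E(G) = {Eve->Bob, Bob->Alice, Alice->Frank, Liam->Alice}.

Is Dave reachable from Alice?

Explore from Alice.
Distance 1: reach Frank.
The search from Alice is exhausted; no directed path reaches Dave.

No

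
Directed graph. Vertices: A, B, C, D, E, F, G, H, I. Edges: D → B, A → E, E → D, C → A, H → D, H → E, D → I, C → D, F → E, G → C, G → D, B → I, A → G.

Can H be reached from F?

No

Explore from F.
Distance 1: reach E.
Distance 2: reach D.
Distance 3: reach B, I.
The search from F is exhausted; no directed path reaches H.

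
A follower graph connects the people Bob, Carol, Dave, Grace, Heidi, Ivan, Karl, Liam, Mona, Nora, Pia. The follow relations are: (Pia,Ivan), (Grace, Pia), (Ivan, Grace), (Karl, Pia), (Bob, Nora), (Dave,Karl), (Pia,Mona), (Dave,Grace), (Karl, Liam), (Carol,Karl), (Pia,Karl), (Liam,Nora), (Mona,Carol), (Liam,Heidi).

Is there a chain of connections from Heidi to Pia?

No

Heidi has no outgoing edges, so nothing is reachable from it.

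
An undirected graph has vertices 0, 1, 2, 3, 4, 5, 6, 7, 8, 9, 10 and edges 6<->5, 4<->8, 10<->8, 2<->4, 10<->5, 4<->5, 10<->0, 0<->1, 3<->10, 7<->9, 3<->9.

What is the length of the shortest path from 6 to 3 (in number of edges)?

3

Distance 0: 6.
Distance 1: 5.
Distance 2: 4, 10.
Distance 3: 0, 2, 3, 8 — contains 3.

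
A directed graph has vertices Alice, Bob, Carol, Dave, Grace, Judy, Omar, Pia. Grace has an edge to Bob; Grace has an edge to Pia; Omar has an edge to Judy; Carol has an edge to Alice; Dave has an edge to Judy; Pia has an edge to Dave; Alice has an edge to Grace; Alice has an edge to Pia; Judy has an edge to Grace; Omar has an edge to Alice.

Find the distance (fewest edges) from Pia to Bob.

Distance 0: Pia.
Distance 1: Dave.
Distance 2: Judy.
Distance 3: Grace.
Distance 4: Bob — contains Bob.

4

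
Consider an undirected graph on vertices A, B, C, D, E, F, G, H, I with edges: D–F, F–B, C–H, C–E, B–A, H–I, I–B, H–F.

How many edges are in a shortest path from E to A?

5

Distance 0: E.
Distance 1: C.
Distance 2: H.
Distance 3: F, I.
Distance 4: B, D.
Distance 5: A — contains A.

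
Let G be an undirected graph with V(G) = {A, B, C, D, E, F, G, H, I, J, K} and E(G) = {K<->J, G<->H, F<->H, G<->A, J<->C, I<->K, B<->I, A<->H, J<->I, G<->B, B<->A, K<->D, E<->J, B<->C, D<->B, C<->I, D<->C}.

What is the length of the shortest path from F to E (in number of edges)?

Distance 0: F.
Distance 1: H.
Distance 2: A, G.
Distance 3: B.
Distance 4: C, D, I.
Distance 5: J, K.
Distance 6: E — contains E.

6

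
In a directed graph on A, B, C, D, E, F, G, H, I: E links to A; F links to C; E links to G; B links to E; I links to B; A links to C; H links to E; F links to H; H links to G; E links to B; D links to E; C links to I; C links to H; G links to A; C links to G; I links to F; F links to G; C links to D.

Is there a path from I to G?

Explore from I.
Distance 1: reach B, F.
Distance 2: reach C, E, G, H.
Found G.

Yes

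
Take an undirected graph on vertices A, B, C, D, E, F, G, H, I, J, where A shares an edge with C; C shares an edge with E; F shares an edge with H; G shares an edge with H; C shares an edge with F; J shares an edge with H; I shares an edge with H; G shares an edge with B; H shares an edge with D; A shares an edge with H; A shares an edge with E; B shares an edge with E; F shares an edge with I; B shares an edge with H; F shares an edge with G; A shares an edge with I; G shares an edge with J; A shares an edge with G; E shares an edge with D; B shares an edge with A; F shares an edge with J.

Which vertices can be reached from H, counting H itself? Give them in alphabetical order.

Start at H.
Its neighbours: A, B, D, F, G, I, J.
Then their neighbours: C, E.
Every vertex is now reached.

A, B, C, D, E, F, G, H, I, J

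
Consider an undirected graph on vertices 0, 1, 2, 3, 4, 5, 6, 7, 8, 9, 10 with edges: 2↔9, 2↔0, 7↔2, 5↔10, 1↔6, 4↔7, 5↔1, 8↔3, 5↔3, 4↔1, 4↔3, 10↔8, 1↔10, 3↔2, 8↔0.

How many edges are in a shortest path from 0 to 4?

3

Distance 0: 0.
Distance 1: 2, 8.
Distance 2: 3, 7, 9, 10.
Distance 3: 1, 4, 5 — contains 4.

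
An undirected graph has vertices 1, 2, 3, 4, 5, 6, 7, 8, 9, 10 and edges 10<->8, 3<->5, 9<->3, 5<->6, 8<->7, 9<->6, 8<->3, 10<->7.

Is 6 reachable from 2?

No

2 has no edges, so nothing is reachable from it.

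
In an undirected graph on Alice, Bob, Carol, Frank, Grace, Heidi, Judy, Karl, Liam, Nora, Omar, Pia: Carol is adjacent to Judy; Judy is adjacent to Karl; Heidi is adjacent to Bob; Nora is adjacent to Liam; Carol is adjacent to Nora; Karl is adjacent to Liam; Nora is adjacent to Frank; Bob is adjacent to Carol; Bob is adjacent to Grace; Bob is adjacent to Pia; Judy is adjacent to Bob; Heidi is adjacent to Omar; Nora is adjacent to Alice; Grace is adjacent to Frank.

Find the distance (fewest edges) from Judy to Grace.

Distance 0: Judy.
Distance 1: Bob, Carol, Karl.
Distance 2: Grace, Heidi, Liam, Nora, Pia — contains Grace.

2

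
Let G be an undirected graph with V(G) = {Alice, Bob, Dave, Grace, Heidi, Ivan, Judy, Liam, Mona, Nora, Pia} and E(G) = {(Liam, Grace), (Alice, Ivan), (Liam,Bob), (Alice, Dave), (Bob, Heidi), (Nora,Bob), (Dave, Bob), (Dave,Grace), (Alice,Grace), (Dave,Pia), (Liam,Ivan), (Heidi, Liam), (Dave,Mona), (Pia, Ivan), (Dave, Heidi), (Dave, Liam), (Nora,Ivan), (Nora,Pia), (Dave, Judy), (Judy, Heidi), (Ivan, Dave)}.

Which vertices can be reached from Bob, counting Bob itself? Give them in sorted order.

Start at Bob.
Its neighbours: Dave, Heidi, Liam, Nora.
Then their neighbours: Alice, Grace, Ivan, Judy, Mona, Pia.
Every vertex is now reached.

Alice, Bob, Dave, Grace, Heidi, Ivan, Judy, Liam, Mona, Nora, Pia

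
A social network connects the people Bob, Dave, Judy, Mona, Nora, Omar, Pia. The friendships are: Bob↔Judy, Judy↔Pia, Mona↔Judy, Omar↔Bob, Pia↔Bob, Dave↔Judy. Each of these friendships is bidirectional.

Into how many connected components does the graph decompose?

2

From Bob: component {Bob, Dave, Judy, Mona, Omar, Pia}.
From Nora: component {Nora}.
That's 2 components.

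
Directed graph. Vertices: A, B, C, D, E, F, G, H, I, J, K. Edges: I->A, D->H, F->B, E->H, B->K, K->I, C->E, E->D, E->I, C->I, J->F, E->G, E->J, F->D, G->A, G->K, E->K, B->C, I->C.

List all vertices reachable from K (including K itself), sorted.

Start at K.
Its neighbours: I.
Then their neighbours: A, C.
Then next layer: E.
Then next layer: D, G, H, J.
Then next layer: F.
Then next layer: B.
Every vertex is now reached.

A, B, C, D, E, F, G, H, I, J, K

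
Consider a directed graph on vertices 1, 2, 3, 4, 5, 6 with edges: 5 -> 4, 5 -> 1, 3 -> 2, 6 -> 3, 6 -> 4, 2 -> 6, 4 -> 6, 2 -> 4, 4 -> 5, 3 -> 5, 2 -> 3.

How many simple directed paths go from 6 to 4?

6→3→2→4
6→3→5→4
6→4

3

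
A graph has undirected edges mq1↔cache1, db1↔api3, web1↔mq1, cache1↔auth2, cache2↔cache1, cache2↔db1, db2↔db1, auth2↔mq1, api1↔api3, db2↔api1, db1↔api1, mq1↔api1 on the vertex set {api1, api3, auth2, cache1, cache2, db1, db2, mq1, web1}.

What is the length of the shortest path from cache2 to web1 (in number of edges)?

Distance 0: cache2.
Distance 1: cache1, db1.
Distance 2: api1, api3, auth2, db2, mq1.
Distance 3: web1 — contains web1.

3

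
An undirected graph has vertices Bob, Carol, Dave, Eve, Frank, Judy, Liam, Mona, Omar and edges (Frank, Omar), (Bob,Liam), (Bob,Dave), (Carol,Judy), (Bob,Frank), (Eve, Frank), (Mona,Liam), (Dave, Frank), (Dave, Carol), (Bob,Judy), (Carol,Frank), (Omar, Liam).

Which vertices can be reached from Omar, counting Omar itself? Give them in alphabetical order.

Start at Omar.
Its neighbours: Frank, Liam.
Then their neighbours: Bob, Carol, Dave, Eve, Mona.
Then next layer: Judy.
Every vertex is now reached.

Bob, Carol, Dave, Eve, Frank, Judy, Liam, Mona, Omar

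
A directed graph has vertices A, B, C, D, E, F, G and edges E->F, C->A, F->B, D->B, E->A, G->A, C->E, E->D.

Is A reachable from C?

Yes

Explore from C.
Distance 1: reach A, E.
Found A.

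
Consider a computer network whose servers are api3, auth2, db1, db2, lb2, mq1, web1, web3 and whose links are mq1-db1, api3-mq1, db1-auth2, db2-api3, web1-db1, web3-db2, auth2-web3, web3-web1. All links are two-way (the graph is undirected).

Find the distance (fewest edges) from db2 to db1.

3

Distance 0: db2.
Distance 1: api3, web3.
Distance 2: auth2, mq1, web1.
Distance 3: db1 — contains db1.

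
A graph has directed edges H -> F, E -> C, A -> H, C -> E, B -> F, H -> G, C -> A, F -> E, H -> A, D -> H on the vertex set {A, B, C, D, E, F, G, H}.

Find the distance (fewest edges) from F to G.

Distance 0: F.
Distance 1: E.
Distance 2: C.
Distance 3: A.
Distance 4: H.
Distance 5: G — contains G.

5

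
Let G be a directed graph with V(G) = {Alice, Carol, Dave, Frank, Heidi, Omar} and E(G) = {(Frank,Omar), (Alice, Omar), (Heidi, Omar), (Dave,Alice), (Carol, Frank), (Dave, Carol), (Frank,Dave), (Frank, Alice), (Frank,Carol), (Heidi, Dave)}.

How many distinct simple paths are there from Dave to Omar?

3

Dave→Alice→Omar
Dave→Carol→Frank→Alice→Omar
Dave→Carol→Frank→Omar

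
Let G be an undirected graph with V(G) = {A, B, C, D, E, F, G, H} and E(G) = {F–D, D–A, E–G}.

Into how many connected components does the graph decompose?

From A: component {A, D, F}.
From B: component {B}.
From C: component {C}.
From E: component {E, G}.
From H: component {H}.
That's 5 components.

5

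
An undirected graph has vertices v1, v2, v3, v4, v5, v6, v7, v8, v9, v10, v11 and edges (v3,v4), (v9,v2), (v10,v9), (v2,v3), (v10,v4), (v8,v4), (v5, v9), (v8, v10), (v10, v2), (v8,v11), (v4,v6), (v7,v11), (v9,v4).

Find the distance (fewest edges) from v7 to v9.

4

Distance 0: v7.
Distance 1: v11.
Distance 2: v8.
Distance 3: v4, v10.
Distance 4: v2, v3, v6, v9 — contains v9.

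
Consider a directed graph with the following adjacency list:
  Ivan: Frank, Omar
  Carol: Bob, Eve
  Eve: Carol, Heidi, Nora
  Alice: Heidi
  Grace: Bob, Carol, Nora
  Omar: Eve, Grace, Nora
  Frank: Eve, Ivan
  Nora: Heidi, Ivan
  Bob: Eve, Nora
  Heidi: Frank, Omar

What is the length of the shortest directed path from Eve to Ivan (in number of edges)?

Distance 0: Eve.
Distance 1: Carol, Heidi, Nora.
Distance 2: Bob, Frank, Ivan, Omar — contains Ivan.

2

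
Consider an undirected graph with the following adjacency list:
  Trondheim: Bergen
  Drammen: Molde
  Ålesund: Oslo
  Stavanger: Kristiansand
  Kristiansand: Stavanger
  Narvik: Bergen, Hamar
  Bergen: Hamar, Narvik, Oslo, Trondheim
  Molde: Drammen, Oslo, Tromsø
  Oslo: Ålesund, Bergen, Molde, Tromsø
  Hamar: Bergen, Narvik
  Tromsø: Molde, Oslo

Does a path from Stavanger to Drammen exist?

No

Explore from Stavanger.
Distance 1: reach Kristiansand.
The search is exhausted without reaching Drammen; it lies in a different component.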